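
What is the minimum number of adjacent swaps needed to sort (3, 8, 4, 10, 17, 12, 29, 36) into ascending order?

The minimum number of adjacent swaps to sort an array equals its inversion count, since every such swap removes exactly one inversion.
Count inversions — for each element, later elements that are smaller:
3: none → 0
8: 4 → 1
4: none → 0
10: none → 0
17: 12 → 1
12: none → 0
29: none → 0
36: none → 0
Total inversions: 0 + 1 + 0 + 0 + 1 + 0 + 0 + 0 = 2

2 swaps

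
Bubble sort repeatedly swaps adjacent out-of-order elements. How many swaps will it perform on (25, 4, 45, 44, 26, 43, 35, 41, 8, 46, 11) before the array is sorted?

Each adjacent swap fixes exactly one inversion, so the minimum swap count equals the number of inversions.
Count inversions — for each element, later elements that are smaller:
25: 4, 8, 11 → 3
4: none → 0
45: 44, 26, 43, 35, 41, 8, 11 → 7
44: 26, 43, 35, 41, 8, 11 → 6
26: 8, 11 → 2
43: 35, 41, 8, 11 → 4
35: 8, 11 → 2
41: 8, 11 → 2
8: none → 0
46: 11 → 1
11: none → 0
Total inversions: 3 + 0 + 7 + 6 + 2 + 4 + 2 + 2 + 0 + 1 + 0 = 27

Swaps: 27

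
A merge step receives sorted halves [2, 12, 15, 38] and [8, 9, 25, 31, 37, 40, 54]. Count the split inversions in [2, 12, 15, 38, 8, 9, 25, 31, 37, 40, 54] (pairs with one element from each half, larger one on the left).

9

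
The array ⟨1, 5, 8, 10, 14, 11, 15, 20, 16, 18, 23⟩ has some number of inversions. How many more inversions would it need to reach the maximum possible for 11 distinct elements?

52 inversions short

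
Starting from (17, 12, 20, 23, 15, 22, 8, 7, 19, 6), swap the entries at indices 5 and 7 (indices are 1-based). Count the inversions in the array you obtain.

Positions 5 and 7 hold 15 and 8; after swapping, the array is [17, 12, 20, 23, 8, 22, 15, 7, 19, 6].
For each element, count later entries that are smaller:
17: 5
12: 3
20: 5
23: 6
8: 2
22: 4
15: 2
7: 1
19: 1
6: 0
Sum: 5 + 3 + 5 + 6 + 2 + 4 + 2 + 1 + 1 + 0 = 29

There are 29 inversions.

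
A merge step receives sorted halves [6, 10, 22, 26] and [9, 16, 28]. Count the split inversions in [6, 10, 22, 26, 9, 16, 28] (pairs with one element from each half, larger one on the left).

There are 5 split inversions.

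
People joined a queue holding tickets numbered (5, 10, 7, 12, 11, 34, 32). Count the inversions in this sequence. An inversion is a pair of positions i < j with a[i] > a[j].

For each element, count later entries that are smaller:
5 → none → 0
10 → 7 → 1
7 → none → 0
12 → 11 → 1
11 → none → 0
34 → 32 → 1
32 → none → 0
Sum: 0 + 1 + 0 + 1 + 0 + 1 + 0 = 3

3 inversions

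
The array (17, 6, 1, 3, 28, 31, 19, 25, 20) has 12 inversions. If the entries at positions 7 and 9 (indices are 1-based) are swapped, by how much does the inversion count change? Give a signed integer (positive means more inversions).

+1

Positions 7 and 9 hold 19 and 20; after swapping, the array is [17, 6, 1, 3, 28, 31, 20, 25, 19].
For each element, count later entries that are smaller:
17 → 6, 1, 3 → 3
6 → 1, 3 → 2
1 → none → 0
3 → none → 0
28 → 20, 25, 19 → 3
31 → 20, 25, 19 → 3
20 → 19 → 1
25 → 19 → 1
19 → none → 0
Sum: 3 + 2 + 0 + 0 + 3 + 3 + 1 + 1 + 0 = 13
Change: 13 − 12 = +1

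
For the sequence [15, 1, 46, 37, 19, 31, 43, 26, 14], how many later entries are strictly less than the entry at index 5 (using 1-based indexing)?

1 such element

The element at index 5 is 19.
Elements after it: 31, 43, 26, 14
Those smaller than 19: 14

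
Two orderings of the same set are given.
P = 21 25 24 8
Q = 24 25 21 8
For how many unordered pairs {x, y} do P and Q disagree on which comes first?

3

Assign each item its position (1..4) in the first ordering, then rewrite the second ordering as that position sequence:
positions: 21→1, 25→2, 24→3, 8→4
second ordering as positions: [3, 2, 1, 4]
Discordant pairs = inversions in this position sequence.
3: 2, 1 → 2
2: 1 → 1
1: 0
4: 0
Total: 2 + 1 + 0 + 0 = 3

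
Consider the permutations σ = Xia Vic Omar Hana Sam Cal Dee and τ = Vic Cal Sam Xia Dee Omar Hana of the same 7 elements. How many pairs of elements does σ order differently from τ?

Discordant pairs: 10

Assign each item its position (1..7) in the first ordering, then rewrite the second ordering as that position sequence:
positions: Xia→1, Vic→2, Omar→3, Hana→4, Sam→5, Cal→6, Dee→7
second ordering as positions: [2, 6, 5, 1, 7, 3, 4]
Discordant pairs = inversions in this position sequence.
2: 1 → 1
6: 5, 1, 3, 4 → 4
5: 1, 3, 4 → 3
1: 0
7: 3, 4 → 2
3: 0
4: 0
Total: 1 + 4 + 3 + 0 + 2 + 0 + 0 = 10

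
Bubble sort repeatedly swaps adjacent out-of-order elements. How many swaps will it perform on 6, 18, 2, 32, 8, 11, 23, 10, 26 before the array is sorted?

Minimum adjacent swaps = number of inversions (each swap of adjacent out-of-order elements removes one inversion and no swap can remove more).
Count inversions — for each element, later elements that are smaller:
6: 2 → 1
18: 2, 8, 11, 10 → 4
2: none → 0
32: 8, 11, 23, 10, 26 → 5
8: none → 0
11: 10 → 1
23: 10 → 1
10: none → 0
26: none → 0
Total inversions: 1 + 4 + 0 + 5 + 0 + 1 + 1 + 0 + 0 = 12

12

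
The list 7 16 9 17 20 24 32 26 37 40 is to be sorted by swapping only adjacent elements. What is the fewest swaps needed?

Each adjacent swap fixes exactly one inversion, so the minimum swap count equals the number of inversions.
Count inversions — for each element, later elements that are smaller:
7: none → 0
16: 9 → 1
9: none → 0
17: none → 0
20: none → 0
24: none → 0
32: 26 → 1
26: none → 0
37: none → 0
40: none → 0
Total inversions: 0 + 1 + 0 + 0 + 0 + 0 + 1 + 0 + 0 + 0 = 2

Adjacent swaps: 2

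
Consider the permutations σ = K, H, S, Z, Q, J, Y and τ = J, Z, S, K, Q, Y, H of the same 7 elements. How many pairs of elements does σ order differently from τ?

12 discordant pairs

Assign each item its position (1..7) in the first ordering, then rewrite the second ordering as that position sequence:
positions: K→1, H→2, S→3, Z→4, Q→5, J→6, Y→7
second ordering as positions: [6, 4, 3, 1, 5, 7, 2]
Discordant pairs = inversions in this position sequence.
6: 4, 3, 1, 5, 2 → 5
4: 3, 1, 2 → 3
3: 1, 2 → 2
1: 0
5: 2 → 1
7: 2 → 1
2: 0
Total: 5 + 3 + 2 + 0 + 1 + 1 + 0 = 12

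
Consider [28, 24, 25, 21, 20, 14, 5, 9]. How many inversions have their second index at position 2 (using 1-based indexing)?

1

The element at index 2 is 24.
Elements before it: 28
Those larger than 24: 28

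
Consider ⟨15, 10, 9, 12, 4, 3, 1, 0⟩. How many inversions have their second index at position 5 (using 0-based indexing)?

5 such elements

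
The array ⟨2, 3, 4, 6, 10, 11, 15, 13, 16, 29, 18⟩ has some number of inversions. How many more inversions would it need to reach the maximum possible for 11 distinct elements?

53 inversions short

Maximum inversions for 11 distinct elements is C(11, 2) = 11·10/2 = 55.
Current inversions — for each element, count later smaller elements:
2: 0
3: 0
4: 0
6: 0
10: 0
11: 0
15: 1
13: 0
16: 0
29: 1
18: 0
Current total: 0 + 0 + 0 + 0 + 0 + 0 + 1 + 0 + 0 + 1 + 0 = 2
Shortfall: 55 − 2 = 53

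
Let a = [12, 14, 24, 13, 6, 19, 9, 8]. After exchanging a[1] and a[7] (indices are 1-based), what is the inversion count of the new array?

Positions 1 and 7 hold 12 and 9; after swapping, the array is [9, 14, 24, 13, 6, 19, 12, 8].
For each element, count later entries that are smaller:
9 → 6, 8 → 2
14 → 13, 6, 12, 8 → 4
24 → 13, 6, 19, 12, 8 → 5
13 → 6, 12, 8 → 3
6 → none → 0
19 → 12, 8 → 2
12 → 8 → 1
8 → none → 0
Sum: 2 + 4 + 5 + 3 + 0 + 2 + 1 + 0 = 17

17 inversions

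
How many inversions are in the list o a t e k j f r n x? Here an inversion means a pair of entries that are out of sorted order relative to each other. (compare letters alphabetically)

Sweep left to right; for each value list the smaller values that follow it:
o: 6
a: 0
t: 6
e: 0
k: 2
j: 1
f: 0
r: 1
n: 0
x: 0
Sum: 6 + 0 + 6 + 0 + 2 + 1 + 0 + 1 + 0 + 0 = 16

16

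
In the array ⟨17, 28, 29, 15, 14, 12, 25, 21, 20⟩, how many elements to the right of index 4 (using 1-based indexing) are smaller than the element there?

The element at index 4 is 15.
Elements after it: 14, 12, 25, 21, 20
Those smaller than 15: 14, 12

2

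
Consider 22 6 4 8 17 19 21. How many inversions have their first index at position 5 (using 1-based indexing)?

0

The element at index 5 is 17.
Elements after it: 19, 21
None of them are smaller than 17.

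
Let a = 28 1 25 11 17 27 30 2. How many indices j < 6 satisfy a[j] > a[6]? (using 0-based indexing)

The element at index 6 is 30.
Elements before it: 28, 1, 25, 11, 17, 27
None of them are larger than 30.

0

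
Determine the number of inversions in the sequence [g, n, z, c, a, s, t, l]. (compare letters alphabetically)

13 inversions

For each element, count later entries that are smaller:
g → c, a → 2
n → c, a, l → 3
z → c, a, s, t, l → 5
c → a → 1
a → none → 0
s → l → 1
t → l → 1
l → none → 0
Sum: 2 + 3 + 5 + 1 + 0 + 1 + 1 + 0 = 13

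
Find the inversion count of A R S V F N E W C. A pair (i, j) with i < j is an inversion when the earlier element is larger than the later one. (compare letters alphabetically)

18

Count, for each position, how many later elements it exceeds:
A → none → 0
R → F, N, E, C → 4
S → F, N, E, C → 4
V → F, N, E, C → 4
F → E, C → 2
N → E, C → 2
E → C → 1
W → C → 1
C → none → 0
Sum: 0 + 4 + 4 + 4 + 2 + 2 + 1 + 1 + 0 = 18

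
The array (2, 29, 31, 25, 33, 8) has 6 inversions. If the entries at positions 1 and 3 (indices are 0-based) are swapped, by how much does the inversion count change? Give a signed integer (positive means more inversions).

-1

Positions 1 and 3 hold 29 and 25; after swapping, the array is [2, 25, 31, 29, 33, 8].
Count, for each position, how many later elements it exceeds:
2: 0
25: 1
31: 2
29: 1
33: 1
8: 0
Sum: 0 + 1 + 2 + 1 + 1 + 0 = 5
Change: 5 − 6 = -1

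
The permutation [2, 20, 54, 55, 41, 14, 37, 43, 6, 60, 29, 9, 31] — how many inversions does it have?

Element-by-element contributions:
2 → none → 0
20 → 14, 6, 9 → 3
54 → 41, 14, 37, 43, 6, 29, 9, 31 → 8
55 → 41, 14, 37, 43, 6, 29, 9, 31 → 8
41 → 14, 37, 6, 29, 9, 31 → 6
14 → 6, 9 → 2
37 → 6, 29, 9, 31 → 4
43 → 6, 29, 9, 31 → 4
6 → none → 0
60 → 29, 9, 31 → 3
29 → 9 → 1
9 → none → 0
31 → none → 0
Sum: 0 + 3 + 8 + 8 + 6 + 2 + 4 + 4 + 0 + 3 + 1 + 0 + 0 = 39

39 inversions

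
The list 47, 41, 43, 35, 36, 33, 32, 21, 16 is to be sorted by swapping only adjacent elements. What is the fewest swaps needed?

Adjacent swaps: 34

The minimum number of adjacent swaps to sort an array equals its inversion count, since every such swap removes exactly one inversion.
Count inversions — for each element, later elements that are smaller:
47: 41, 43, 35, 36, 33, 32, 21, 16 → 8
41: 35, 36, 33, 32, 21, 16 → 6
43: 35, 36, 33, 32, 21, 16 → 6
35: 33, 32, 21, 16 → 4
36: 33, 32, 21, 16 → 4
33: 32, 21, 16 → 3
32: 21, 16 → 2
21: 16 → 1
16: none → 0
Total inversions: 8 + 6 + 6 + 4 + 4 + 3 + 2 + 1 + 0 = 34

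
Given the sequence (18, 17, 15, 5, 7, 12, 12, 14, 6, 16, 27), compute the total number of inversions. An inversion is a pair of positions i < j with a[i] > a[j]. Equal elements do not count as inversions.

For each element, count later entries that are smaller:
18 → 17, 15, 5, 7, 12, 12, 14, 6, 16 → 9
17 → 15, 5, 7, 12, 12, 14, 6, 16 → 8
15 → 5, 7, 12, 12, 14, 6 → 6
5 → none → 0
7 → 6 → 1
12 → 6 → 1
12 → 6 → 1
14 → 6 → 1
6 → none → 0
16 → none → 0
27 → none → 0
Sum: 9 + 8 + 6 + 0 + 1 + 1 + 1 + 1 + 0 + 0 + 0 = 27

27 inversions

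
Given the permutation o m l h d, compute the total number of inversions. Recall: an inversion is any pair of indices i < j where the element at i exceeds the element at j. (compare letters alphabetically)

10 inversions

Listing every pair i<j with a[i]>a[j] (using 0-based positions):
(0,1): o > m
(0,2): o > l
(0,3): o > h
(0,4): o > d
(1,2): m > l
(1,3): m > h
(1,4): m > d
(2,3): l > h
(2,4): l > d
(3,4): h > d
That's 10 pairs.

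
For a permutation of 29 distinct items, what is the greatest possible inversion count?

406 inversions

A reversed (strictly descending) arrangement makes every pair an inversion, giving C(29, 2) inversions.
C(29, 2) = 29·28/2 = 406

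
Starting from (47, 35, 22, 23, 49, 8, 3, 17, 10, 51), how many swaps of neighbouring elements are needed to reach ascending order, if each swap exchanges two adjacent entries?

27

The minimum number of adjacent swaps to sort an array equals its inversion count, since every such swap removes exactly one inversion.
Count inversions — for each element, later elements that are smaller:
47: 35, 22, 23, 8, 3, 17, 10 → 7
35: 22, 23, 8, 3, 17, 10 → 6
22: 8, 3, 17, 10 → 4
23: 8, 3, 17, 10 → 4
49: 8, 3, 17, 10 → 4
8: 3 → 1
3: none → 0
17: 10 → 1
10: none → 0
51: none → 0
Total inversions: 7 + 6 + 4 + 4 + 4 + 1 + 0 + 1 + 0 + 0 = 27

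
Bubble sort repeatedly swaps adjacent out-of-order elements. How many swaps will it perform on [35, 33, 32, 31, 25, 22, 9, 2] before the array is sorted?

28 adjacent swaps

The minimum number of adjacent swaps to sort an array equals its inversion count, since every such swap removes exactly one inversion.
Count inversions — for each element, later elements that are smaller:
35: 33, 32, 31, 25, 22, 9, 2 → 7
33: 32, 31, 25, 22, 9, 2 → 6
32: 31, 25, 22, 9, 2 → 5
31: 25, 22, 9, 2 → 4
25: 22, 9, 2 → 3
22: 9, 2 → 2
9: 2 → 1
2: none → 0
Total inversions: 7 + 6 + 5 + 4 + 3 + 2 + 1 + 0 = 28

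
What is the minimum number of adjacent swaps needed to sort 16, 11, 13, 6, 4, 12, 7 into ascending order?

The minimum number of adjacent swaps to sort an array equals its inversion count, since every such swap removes exactly one inversion.
Count inversions — for each element, later elements that are smaller:
16: 11, 13, 6, 4, 12, 7 → 6
11: 6, 4, 7 → 3
13: 6, 4, 12, 7 → 4
6: 4 → 1
4: none → 0
12: 7 → 1
7: none → 0
Total inversions: 6 + 3 + 4 + 1 + 0 + 1 + 0 = 15

15 adjacent swaps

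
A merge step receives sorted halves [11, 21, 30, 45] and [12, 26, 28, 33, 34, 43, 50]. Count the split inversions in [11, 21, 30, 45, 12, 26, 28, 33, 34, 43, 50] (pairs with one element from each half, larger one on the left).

10

For each element r of the right run, count left-run elements greater than r:
r = 12: 21, 30, 45 → 3
r = 26: 30, 45 → 2
r = 28: 30, 45 → 2
r = 33: 45 → 1
r = 34: 45 → 1
r = 43: 45 → 1
r = 50: none → 0
Cross-inversions: 3 + 2 + 2 + 1 + 1 + 1 + 0 = 10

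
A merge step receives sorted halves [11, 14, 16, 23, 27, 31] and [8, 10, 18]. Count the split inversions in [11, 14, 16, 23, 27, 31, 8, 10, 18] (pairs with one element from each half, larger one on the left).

15

Count, for every r in R, how many entries of L exceed r:
r = 8: 11, 14, 16, 23, 27, 31 → 6
r = 10: 11, 14, 16, 23, 27, 31 → 6
r = 18: 23, 27, 31 → 3
Cross-inversions: 6 + 6 + 3 = 15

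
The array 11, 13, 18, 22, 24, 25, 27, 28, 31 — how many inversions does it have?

Count, for each position, how many later elements it exceeds:
11 → none → 0
13 → none → 0
18 → none → 0
22 → none → 0
24 → none → 0
25 → none → 0
27 → none → 0
28 → none → 0
31 → none → 0
Sum: 0 + 0 + 0 + 0 + 0 + 0 + 0 + 0 + 0 = 0

0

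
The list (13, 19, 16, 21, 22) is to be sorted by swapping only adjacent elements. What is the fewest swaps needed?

1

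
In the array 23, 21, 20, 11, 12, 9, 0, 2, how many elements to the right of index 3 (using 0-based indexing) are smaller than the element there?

The element at index 3 is 11.
Elements after it: 12, 9, 0, 2
Those smaller than 11: 9, 0, 2

3 such elements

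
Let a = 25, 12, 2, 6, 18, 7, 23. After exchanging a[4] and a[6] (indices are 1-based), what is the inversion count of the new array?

Positions 4 and 6 hold 6 and 7; after swapping, the array is [25, 12, 2, 7, 18, 6, 23].
For each element, count later entries that are smaller:
25 → 12, 2, 7, 18, 6, 23 → 6
12 → 2, 7, 6 → 3
2 → none → 0
7 → 6 → 1
18 → 6 → 1
6 → none → 0
23 → none → 0
Sum: 6 + 3 + 0 + 1 + 1 + 0 + 0 = 11

11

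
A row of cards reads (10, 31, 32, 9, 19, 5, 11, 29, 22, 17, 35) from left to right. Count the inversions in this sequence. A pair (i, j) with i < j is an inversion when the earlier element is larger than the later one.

Count, for each position, how many later elements it exceeds:
10 → 9, 5 → 2
31 → 9, 19, 5, 11, 29, 22, 17 → 7
32 → 9, 19, 5, 11, 29, 22, 17 → 7
9 → 5 → 1
19 → 5, 11, 17 → 3
5 → none → 0
11 → none → 0
29 → 22, 17 → 2
22 → 17 → 1
17 → none → 0
35 → none → 0
Sum: 2 + 7 + 7 + 1 + 3 + 0 + 0 + 2 + 1 + 0 + 0 = 23

23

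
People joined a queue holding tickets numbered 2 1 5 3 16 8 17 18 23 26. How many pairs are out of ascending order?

Inversions: 3

For each element, count later entries that are smaller:
2: 1
1: 0
5: 1
3: 0
16: 1
8: 0
17: 0
18: 0
23: 0
26: 0
Sum: 1 + 0 + 1 + 0 + 1 + 0 + 0 + 0 + 0 + 0 = 3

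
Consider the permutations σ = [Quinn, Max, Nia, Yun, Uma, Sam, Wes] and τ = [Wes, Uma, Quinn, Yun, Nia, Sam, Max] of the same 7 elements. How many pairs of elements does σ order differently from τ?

Assign each item its position (1..7) in the first ordering, then rewrite the second ordering as that position sequence:
positions: Quinn→1, Max→2, Nia→3, Yun→4, Uma→5, Sam→6, Wes→7
second ordering as positions: [7, 5, 1, 4, 3, 6, 2]
Discordant pairs = inversions in this position sequence.
7: 5, 1, 4, 3, 6, 2 → 6
5: 1, 4, 3, 2 → 4
1: 0
4: 3, 2 → 2
3: 2 → 1
6: 2 → 1
2: 0
Total: 6 + 4 + 0 + 2 + 1 + 1 + 0 = 14

14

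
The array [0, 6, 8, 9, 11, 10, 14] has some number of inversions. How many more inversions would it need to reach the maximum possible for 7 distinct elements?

20

Maximum inversions for 7 distinct elements is C(7, 2) = 7·6/2 = 21.
Current inversions — for each element, count later smaller elements:
0: 0
6: 0
8: 0
9: 0
11: 1
10: 0
14: 0
Current total: 0 + 0 + 0 + 0 + 1 + 0 + 0 = 1
Shortfall: 21 − 1 = 20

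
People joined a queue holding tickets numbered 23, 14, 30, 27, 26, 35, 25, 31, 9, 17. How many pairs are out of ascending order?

24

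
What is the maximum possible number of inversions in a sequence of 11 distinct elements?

55

The maximum occurs when the array is in strictly decreasing order: every one of the C(11, 2) pairs is inverted.
C(11, 2) = 11·10/2 = 55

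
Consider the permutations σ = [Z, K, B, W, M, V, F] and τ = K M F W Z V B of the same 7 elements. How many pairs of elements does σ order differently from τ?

11

Assign each item its position (1..7) in the first ordering, then rewrite the second ordering as that position sequence:
positions: Z→1, K→2, B→3, W→4, M→5, V→6, F→7
second ordering as positions: [2, 5, 7, 4, 1, 6, 3]
Discordant pairs = inversions in this position sequence.
2: 1 → 1
5: 4, 1, 3 → 3
7: 4, 1, 6, 3 → 4
4: 1, 3 → 2
1: 0
6: 3 → 1
3: 0
Total: 1 + 3 + 4 + 2 + 0 + 1 + 0 = 11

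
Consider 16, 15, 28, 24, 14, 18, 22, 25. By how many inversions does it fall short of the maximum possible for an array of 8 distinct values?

17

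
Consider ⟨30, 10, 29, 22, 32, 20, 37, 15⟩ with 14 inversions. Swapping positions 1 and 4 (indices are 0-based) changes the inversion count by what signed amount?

Positions 1 and 4 hold 10 and 32; after swapping, the array is [30, 32, 29, 22, 10, 20, 37, 15].
Count, for each position, how many later elements it exceeds:
30: 5
32: 5
29: 4
22: 3
10: 0
20: 1
37: 1
15: 0
Sum: 5 + 5 + 4 + 3 + 0 + 1 + 1 + 0 = 19
Change: 19 − 14 = +5

+5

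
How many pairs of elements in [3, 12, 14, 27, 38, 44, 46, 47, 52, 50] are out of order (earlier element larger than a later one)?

1

Element-by-element contributions:
3 → none → 0
12 → none → 0
14 → none → 0
27 → none → 0
38 → none → 0
44 → none → 0
46 → none → 0
47 → none → 0
52 → 50 → 1
50 → none → 0
Sum: 0 + 0 + 0 + 0 + 0 + 0 + 0 + 0 + 1 + 0 = 1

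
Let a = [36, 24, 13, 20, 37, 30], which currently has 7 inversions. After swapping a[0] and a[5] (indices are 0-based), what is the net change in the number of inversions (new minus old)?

-1

Positions 0 and 5 hold 36 and 30; after swapping, the array is [30, 24, 13, 20, 37, 36].
For each element, count later entries that are smaller:
30: 3
24: 2
13: 0
20: 0
37: 1
36: 0
Sum: 3 + 2 + 0 + 0 + 1 + 0 = 6
Change: 6 − 7 = -1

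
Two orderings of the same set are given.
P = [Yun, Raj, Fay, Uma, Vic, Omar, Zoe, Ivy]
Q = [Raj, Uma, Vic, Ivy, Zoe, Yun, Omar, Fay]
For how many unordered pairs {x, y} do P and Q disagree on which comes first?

Assign each item its position (1..8) in the first ordering, then rewrite the second ordering as that position sequence:
positions: Yun→1, Raj→2, Fay→3, Uma→4, Vic→5, Omar→6, Zoe→7, Ivy→8
second ordering as positions: [2, 4, 5, 8, 7, 1, 6, 3]
Discordant pairs = inversions in this position sequence.
2: 1 → 1
4: 1, 3 → 2
5: 1, 3 → 2
8: 7, 1, 6, 3 → 4
7: 1, 6, 3 → 3
1: 0
6: 3 → 1
3: 0
Total: 1 + 2 + 2 + 4 + 3 + 0 + 1 + 0 = 13

13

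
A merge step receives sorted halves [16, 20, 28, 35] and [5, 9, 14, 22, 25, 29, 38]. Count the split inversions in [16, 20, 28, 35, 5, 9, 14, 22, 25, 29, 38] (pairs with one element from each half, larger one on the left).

17

Take each right-half value and tally the left-half values above it:
r = 5: 16, 20, 28, 35 → 4
r = 9: 16, 20, 28, 35 → 4
r = 14: 16, 20, 28, 35 → 4
r = 22: 28, 35 → 2
r = 25: 28, 35 → 2
r = 29: 35 → 1
r = 38: none → 0
Cross-inversions: 4 + 4 + 4 + 2 + 2 + 1 + 0 = 17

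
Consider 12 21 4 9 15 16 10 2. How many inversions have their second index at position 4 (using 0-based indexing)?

1 such element

The element at index 4 is 15.
Elements before it: 12, 21, 4, 9
Those larger than 15: 21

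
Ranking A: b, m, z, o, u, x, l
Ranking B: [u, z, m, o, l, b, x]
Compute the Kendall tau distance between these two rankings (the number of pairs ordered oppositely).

Assign each item its position (1..7) in the first ordering, then rewrite the second ordering as that position sequence:
positions: b→1, m→2, z→3, o→4, u→5, x→6, l→7
second ordering as positions: [5, 3, 2, 4, 7, 1, 6]
Discordant pairs = inversions in this position sequence.
5: 3, 2, 4, 1 → 4
3: 2, 1 → 2
2: 1 → 1
4: 1 → 1
7: 1, 6 → 2
1: 0
6: 0
Total: 4 + 2 + 1 + 1 + 2 + 0 + 0 = 10

10 discordant pairs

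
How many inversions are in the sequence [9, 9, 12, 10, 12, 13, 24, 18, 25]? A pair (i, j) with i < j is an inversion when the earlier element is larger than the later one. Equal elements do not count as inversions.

2

Element-by-element contributions:
9: 0
9: 0
12: 1
10: 0
12: 0
13: 0
24: 1
18: 0
25: 0
Sum: 0 + 0 + 1 + 0 + 0 + 0 + 1 + 0 + 0 = 2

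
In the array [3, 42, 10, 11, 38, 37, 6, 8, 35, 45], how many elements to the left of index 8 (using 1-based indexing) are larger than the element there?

5

The element at index 8 is 8.
Elements before it: 3, 42, 10, 11, 38, 37, 6
Those larger than 8: 42, 10, 11, 38, 37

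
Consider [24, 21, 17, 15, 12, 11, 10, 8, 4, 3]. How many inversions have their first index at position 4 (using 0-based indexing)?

5

The element at index 4 is 12.
Elements after it: 11, 10, 8, 4, 3
Those smaller than 12: 11, 10, 8, 4, 3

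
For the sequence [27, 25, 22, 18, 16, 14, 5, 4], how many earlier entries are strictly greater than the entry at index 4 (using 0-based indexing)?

The element at index 4 is 16.
Elements before it: 27, 25, 22, 18
Those larger than 16: 27, 25, 22, 18

4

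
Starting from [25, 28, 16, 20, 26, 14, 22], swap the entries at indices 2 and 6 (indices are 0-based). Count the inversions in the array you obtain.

Positions 2 and 6 hold 16 and 22; after swapping, the array is [25, 28, 22, 20, 26, 14, 16].
For each element, count later entries that are smaller:
25: 4
28: 5
22: 3
20: 2
26: 2
14: 0
16: 0
Sum: 4 + 5 + 3 + 2 + 2 + 0 + 0 = 16

Inversions: 16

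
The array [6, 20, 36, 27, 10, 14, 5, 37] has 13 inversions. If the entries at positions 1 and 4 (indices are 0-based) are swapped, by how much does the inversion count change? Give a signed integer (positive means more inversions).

-1

Positions 1 and 4 hold 20 and 10; after swapping, the array is [6, 10, 36, 27, 20, 14, 5, 37].
Count, for each position, how many later elements it exceeds:
6: 1
10: 1
36: 4
27: 3
20: 2
14: 1
5: 0
37: 0
Sum: 1 + 1 + 4 + 3 + 2 + 1 + 0 + 0 = 12
Change: 12 − 13 = -1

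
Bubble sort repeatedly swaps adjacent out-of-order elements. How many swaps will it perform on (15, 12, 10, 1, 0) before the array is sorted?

10

Minimum adjacent swaps = number of inversions (each swap of adjacent out-of-order elements removes one inversion and no swap can remove more).
Count inversions — for each element, later elements that are smaller:
15: 12, 10, 1, 0 → 4
12: 10, 1, 0 → 3
10: 1, 0 → 2
1: 0 → 1
0: none → 0
Total inversions: 4 + 3 + 2 + 1 + 0 = 10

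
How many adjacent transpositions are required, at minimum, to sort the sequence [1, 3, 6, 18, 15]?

Each adjacent swap fixes exactly one inversion, so the minimum swap count equals the number of inversions.
Count inversions — for each element, later elements that are smaller:
1: none → 0
3: none → 0
6: none → 0
18: 15 → 1
15: none → 0
Total inversions: 0 + 0 + 0 + 1 + 0 = 1

There is 1 swap.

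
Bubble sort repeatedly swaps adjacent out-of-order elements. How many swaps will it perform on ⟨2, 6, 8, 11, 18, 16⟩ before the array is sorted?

Each adjacent swap fixes exactly one inversion, so the minimum swap count equals the number of inversions.
Count inversions — for each element, later elements that are smaller:
2: none → 0
6: none → 0
8: none → 0
11: none → 0
18: 16 → 1
16: none → 0
Total inversions: 0 + 0 + 0 + 0 + 1 + 0 = 1

1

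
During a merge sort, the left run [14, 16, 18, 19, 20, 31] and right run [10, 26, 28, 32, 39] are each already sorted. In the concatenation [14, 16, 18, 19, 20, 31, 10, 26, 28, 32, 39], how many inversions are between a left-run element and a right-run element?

8

Count, for every r in R, how many entries of L exceed r:
r = 10: 14, 16, 18, 19, 20, 31 → 6
r = 26: 31 → 1
r = 28: 31 → 1
r = 32: none → 0
r = 39: none → 0
Cross-inversions: 6 + 1 + 1 + 0 + 0 = 8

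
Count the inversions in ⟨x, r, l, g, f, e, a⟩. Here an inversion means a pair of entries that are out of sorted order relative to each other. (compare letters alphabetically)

Count, for each position, how many later elements it exceeds:
x → r, l, g, f, e, a → 6
r → l, g, f, e, a → 5
l → g, f, e, a → 4
g → f, e, a → 3
f → e, a → 2
e → a → 1
a → none → 0
Sum: 6 + 5 + 4 + 3 + 2 + 1 + 0 = 21

21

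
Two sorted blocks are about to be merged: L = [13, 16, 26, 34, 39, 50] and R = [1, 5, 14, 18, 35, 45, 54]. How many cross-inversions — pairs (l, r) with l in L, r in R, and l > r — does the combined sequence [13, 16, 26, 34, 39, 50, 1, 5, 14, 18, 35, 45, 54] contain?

24

For each element r of the right run, count left-run elements greater than r:
r = 1: 13, 16, 26, 34, 39, 50 → 6
r = 5: 13, 16, 26, 34, 39, 50 → 6
r = 14: 16, 26, 34, 39, 50 → 5
r = 18: 26, 34, 39, 50 → 4
r = 35: 39, 50 → 2
r = 45: 50 → 1
r = 54: none → 0
Cross-inversions: 6 + 6 + 5 + 4 + 2 + 1 + 0 = 24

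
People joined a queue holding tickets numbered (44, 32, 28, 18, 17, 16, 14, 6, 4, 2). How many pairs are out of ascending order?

45

Count, for each position, how many later elements it exceeds:
44 → 32, 28, 18, 17, 16, 14, 6, 4, 2 → 9
32 → 28, 18, 17, 16, 14, 6, 4, 2 → 8
28 → 18, 17, 16, 14, 6, 4, 2 → 7
18 → 17, 16, 14, 6, 4, 2 → 6
17 → 16, 14, 6, 4, 2 → 5
16 → 14, 6, 4, 2 → 4
14 → 6, 4, 2 → 3
6 → 4, 2 → 2
4 → 2 → 1
2 → none → 0
Sum: 9 + 8 + 7 + 6 + 5 + 4 + 3 + 2 + 1 + 0 = 45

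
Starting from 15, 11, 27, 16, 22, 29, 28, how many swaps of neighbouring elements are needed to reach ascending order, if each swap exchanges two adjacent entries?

4 swaps

Minimum adjacent swaps = number of inversions (each swap of adjacent out-of-order elements removes one inversion and no swap can remove more).
Count inversions — for each element, later elements that are smaller:
15: 11 → 1
11: none → 0
27: 16, 22 → 2
16: none → 0
22: none → 0
29: 28 → 1
28: none → 0
Total inversions: 1 + 0 + 2 + 0 + 0 + 1 + 0 = 4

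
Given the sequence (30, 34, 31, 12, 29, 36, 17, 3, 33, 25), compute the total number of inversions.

27

Element-by-element contributions:
30 → 12, 29, 17, 3, 25 → 5
34 → 31, 12, 29, 17, 3, 33, 25 → 7
31 → 12, 29, 17, 3, 25 → 5
12 → 3 → 1
29 → 17, 3, 25 → 3
36 → 17, 3, 33, 25 → 4
17 → 3 → 1
3 → none → 0
33 → 25 → 1
25 → none → 0
Sum: 5 + 7 + 5 + 1 + 3 + 4 + 1 + 0 + 1 + 0 = 27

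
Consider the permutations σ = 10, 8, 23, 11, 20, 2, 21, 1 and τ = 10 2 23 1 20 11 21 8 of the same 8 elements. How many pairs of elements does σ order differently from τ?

Assign each item its position (1..8) in the first ordering, then rewrite the second ordering as that position sequence:
positions: 10→1, 8→2, 23→3, 11→4, 20→5, 2→6, 21→7, 1→8
second ordering as positions: [1, 6, 3, 8, 5, 4, 7, 2]
Discordant pairs = inversions in this position sequence.
1: 0
6: 3, 5, 4, 2 → 4
3: 2 → 1
8: 5, 4, 7, 2 → 4
5: 4, 2 → 2
4: 2 → 1
7: 2 → 1
2: 0
Total: 0 + 4 + 1 + 4 + 2 + 1 + 1 + 0 = 13

13 discordant pairs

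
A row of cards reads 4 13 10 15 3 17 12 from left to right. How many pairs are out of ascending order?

Element-by-element contributions:
4: 1
13: 3
10: 1
15: 2
3: 0
17: 1
12: 0
Sum: 1 + 3 + 1 + 2 + 0 + 1 + 0 = 8

Inversions: 8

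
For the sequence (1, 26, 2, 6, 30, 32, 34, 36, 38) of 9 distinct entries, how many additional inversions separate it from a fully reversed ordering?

34

Maximum inversions for 9 distinct elements is C(9, 2) = 9·8/2 = 36.
Current inversions — for each element, count later smaller elements:
1: 0
26: 2
2: 0
6: 0
30: 0
32: 0
34: 0
36: 0
38: 0
Current total: 0 + 2 + 0 + 0 + 0 + 0 + 0 + 0 + 0 = 2
Shortfall: 36 − 2 = 34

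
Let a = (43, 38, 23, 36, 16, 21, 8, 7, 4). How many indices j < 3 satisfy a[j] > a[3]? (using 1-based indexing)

2 such elements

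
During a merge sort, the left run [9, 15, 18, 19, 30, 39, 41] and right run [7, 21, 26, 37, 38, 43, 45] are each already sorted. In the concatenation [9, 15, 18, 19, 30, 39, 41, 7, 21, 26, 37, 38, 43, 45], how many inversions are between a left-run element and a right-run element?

17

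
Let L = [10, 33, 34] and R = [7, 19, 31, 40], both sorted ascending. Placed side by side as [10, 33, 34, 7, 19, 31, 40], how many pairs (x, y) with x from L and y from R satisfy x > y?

For each element r of the right run, count left-run elements greater than r:
r = 7: 10, 33, 34 → 3
r = 19: 33, 34 → 2
r = 31: 33, 34 → 2
r = 40: none → 0
Cross-inversions: 3 + 2 + 2 + 0 = 7

7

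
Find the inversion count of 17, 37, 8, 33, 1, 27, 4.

14

Sweep left to right; for each value list the smaller values that follow it:
17: 3
37: 5
8: 2
33: 3
1: 0
27: 1
4: 0
Sum: 3 + 5 + 2 + 3 + 0 + 1 + 0 = 14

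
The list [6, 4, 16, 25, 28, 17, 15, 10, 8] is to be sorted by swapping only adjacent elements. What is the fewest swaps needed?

The minimum number of adjacent swaps to sort an array equals its inversion count, since every such swap removes exactly one inversion.
Count inversions — for each element, later elements that are smaller:
6: 4 → 1
4: none → 0
16: 15, 10, 8 → 3
25: 17, 15, 10, 8 → 4
28: 17, 15, 10, 8 → 4
17: 15, 10, 8 → 3
15: 10, 8 → 2
10: 8 → 1
8: none → 0
Total inversions: 1 + 0 + 3 + 4 + 4 + 3 + 2 + 1 + 0 = 18

There are 18 adjacent swaps.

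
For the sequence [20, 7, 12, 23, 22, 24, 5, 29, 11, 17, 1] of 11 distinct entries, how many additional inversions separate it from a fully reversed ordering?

Maximum inversions for 11 distinct elements is C(11, 2) = 11·10/2 = 55.
Current inversions — for each element, count later smaller elements:
20: 6
7: 2
12: 3
23: 5
22: 4
24: 4
5: 1
29: 3
11: 1
17: 1
1: 0
Current total: 6 + 2 + 3 + 5 + 4 + 4 + 1 + 3 + 1 + 1 + 0 = 30
Shortfall: 55 − 30 = 25

25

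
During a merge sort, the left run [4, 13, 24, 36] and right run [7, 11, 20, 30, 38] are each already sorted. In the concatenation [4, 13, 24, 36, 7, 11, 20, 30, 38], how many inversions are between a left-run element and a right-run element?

For each element r of the right run, count left-run elements greater than r:
r = 7: 13, 24, 36 → 3
r = 11: 13, 24, 36 → 3
r = 20: 24, 36 → 2
r = 30: 36 → 1
r = 38: none → 0
Cross-inversions: 3 + 3 + 2 + 1 + 0 = 9

9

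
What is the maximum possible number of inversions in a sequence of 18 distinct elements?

153 inversions

The maximum occurs when the array is in strictly decreasing order: every one of the C(18, 2) pairs is inverted.
C(18, 2) = 18·17/2 = 153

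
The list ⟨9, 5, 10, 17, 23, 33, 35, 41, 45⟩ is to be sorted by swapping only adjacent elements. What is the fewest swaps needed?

1 swap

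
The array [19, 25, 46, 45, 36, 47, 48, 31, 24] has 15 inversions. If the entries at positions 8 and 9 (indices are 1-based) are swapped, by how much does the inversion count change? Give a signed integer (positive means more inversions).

-1

Positions 8 and 9 hold 31 and 24; after swapping, the array is [19, 25, 46, 45, 36, 47, 48, 24, 31].
For each element, count later entries that are smaller:
19: 0
25: 1
46: 4
45: 3
36: 2
47: 2
48: 2
24: 0
31: 0
Sum: 0 + 1 + 4 + 3 + 2 + 2 + 2 + 0 + 0 = 14
Change: 14 − 15 = -1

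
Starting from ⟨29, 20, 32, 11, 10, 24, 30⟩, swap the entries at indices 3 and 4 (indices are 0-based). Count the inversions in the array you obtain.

10

Positions 3 and 4 hold 11 and 10; after swapping, the array is [29, 20, 32, 10, 11, 24, 30].
Sweep left to right; for each value list the smaller values that follow it:
29 → 20, 10, 11, 24 → 4
20 → 10, 11 → 2
32 → 10, 11, 24, 30 → 4
10 → none → 0
11 → none → 0
24 → none → 0
30 → none → 0
Sum: 4 + 2 + 4 + 0 + 0 + 0 + 0 = 10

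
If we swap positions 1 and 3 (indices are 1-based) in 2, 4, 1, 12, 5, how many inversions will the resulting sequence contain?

Inversions: 2

Positions 1 and 3 hold 2 and 1; after swapping, the array is [1, 4, 2, 12, 5].
Sweep left to right; for each value list the smaller values that follow it:
1: 0
4: 1
2: 0
12: 1
5: 0
Sum: 0 + 1 + 0 + 1 + 0 = 2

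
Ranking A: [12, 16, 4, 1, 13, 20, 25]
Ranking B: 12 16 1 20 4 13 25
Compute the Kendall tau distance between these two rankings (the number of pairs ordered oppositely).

3 discordant pairs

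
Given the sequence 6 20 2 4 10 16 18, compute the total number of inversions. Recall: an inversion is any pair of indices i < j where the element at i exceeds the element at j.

7

Out-of-order index pairs (0-indexed):
(0,2): 6 > 2
(0,3): 6 > 4
(1,2): 20 > 2
(1,3): 20 > 4
(1,4): 20 > 10
(1,5): 20 > 16
(1,6): 20 > 18
That's 7 pairs.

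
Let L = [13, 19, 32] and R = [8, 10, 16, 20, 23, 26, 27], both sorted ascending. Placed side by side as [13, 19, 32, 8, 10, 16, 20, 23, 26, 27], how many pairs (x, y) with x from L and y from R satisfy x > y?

Count, for every r in R, how many entries of L exceed r:
r = 8: 13, 19, 32 → 3
r = 10: 13, 19, 32 → 3
r = 16: 19, 32 → 2
r = 20: 32 → 1
r = 23: 32 → 1
r = 26: 32 → 1
r = 27: 32 → 1
Cross-inversions: 3 + 3 + 2 + 1 + 1 + 1 + 1 = 12

12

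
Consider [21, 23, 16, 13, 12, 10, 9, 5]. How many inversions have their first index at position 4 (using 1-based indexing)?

4

The element at index 4 is 13.
Elements after it: 12, 10, 9, 5
Those smaller than 13: 12, 10, 9, 5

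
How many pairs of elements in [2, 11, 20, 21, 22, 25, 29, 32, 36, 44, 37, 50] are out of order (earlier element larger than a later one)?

Count, for each position, how many later elements it exceeds:
2 → none → 0
11 → none → 0
20 → none → 0
21 → none → 0
22 → none → 0
25 → none → 0
29 → none → 0
32 → none → 0
36 → none → 0
44 → 37 → 1
37 → none → 0
50 → none → 0
Sum: 0 + 0 + 0 + 0 + 0 + 0 + 0 + 0 + 0 + 1 + 0 + 0 = 1

1 inversion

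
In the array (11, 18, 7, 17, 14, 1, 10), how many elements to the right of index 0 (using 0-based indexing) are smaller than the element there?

3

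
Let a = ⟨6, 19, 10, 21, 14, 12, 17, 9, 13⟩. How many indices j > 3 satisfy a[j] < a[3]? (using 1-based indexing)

1

The element at index 3 is 10.
Elements after it: 21, 14, 12, 17, 9, 13
Those smaller than 10: 9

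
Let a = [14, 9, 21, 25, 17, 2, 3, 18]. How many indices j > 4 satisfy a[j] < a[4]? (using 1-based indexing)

The element at index 4 is 25.
Elements after it: 17, 2, 3, 18
Those smaller than 25: 17, 2, 3, 18

4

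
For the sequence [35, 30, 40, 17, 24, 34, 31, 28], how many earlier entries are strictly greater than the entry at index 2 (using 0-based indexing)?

0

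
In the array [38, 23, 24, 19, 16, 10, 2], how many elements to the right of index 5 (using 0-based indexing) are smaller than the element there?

1

The element at index 5 is 10.
Elements after it: 2
Those smaller than 10: 2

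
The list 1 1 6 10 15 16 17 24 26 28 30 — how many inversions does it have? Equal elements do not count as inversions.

0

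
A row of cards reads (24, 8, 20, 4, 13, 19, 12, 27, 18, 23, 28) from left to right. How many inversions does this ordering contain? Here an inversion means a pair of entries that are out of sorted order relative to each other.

19

Element-by-element contributions:
24 → 8, 20, 4, 13, 19, 12, 18, 23 → 8
8 → 4 → 1
20 → 4, 13, 19, 12, 18 → 5
4 → none → 0
13 → 12 → 1
19 → 12, 18 → 2
12 → none → 0
27 → 18, 23 → 2
18 → none → 0
23 → none → 0
28 → none → 0
Sum: 8 + 1 + 5 + 0 + 1 + 2 + 0 + 2 + 0 + 0 + 0 = 19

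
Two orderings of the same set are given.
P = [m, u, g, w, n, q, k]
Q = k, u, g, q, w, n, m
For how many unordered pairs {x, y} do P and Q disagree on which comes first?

Assign each item its position (1..7) in the first ordering, then rewrite the second ordering as that position sequence:
positions: m→1, u→2, g→3, w→4, n→5, q→6, k→7
second ordering as positions: [7, 2, 3, 6, 4, 5, 1]
Discordant pairs = inversions in this position sequence.
7: 2, 3, 6, 4, 5, 1 → 6
2: 1 → 1
3: 1 → 1
6: 4, 5, 1 → 3
4: 1 → 1
5: 1 → 1
1: 0
Total: 6 + 1 + 1 + 3 + 1 + 1 + 0 = 13

13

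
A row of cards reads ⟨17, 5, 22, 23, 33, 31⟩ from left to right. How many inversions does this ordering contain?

There are 2 inversions.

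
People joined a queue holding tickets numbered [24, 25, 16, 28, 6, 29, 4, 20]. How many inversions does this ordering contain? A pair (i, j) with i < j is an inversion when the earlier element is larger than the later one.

16

Sweep left to right; for each value list the smaller values that follow it:
24: 4
25: 4
16: 2
28: 3
6: 1
29: 2
4: 0
20: 0
Sum: 4 + 4 + 2 + 3 + 1 + 2 + 0 + 0 = 16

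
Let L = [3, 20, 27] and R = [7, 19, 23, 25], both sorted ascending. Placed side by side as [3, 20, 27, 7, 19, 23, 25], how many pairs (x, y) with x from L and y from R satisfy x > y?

6

Count, for every r in R, how many entries of L exceed r:
r = 7: 20, 27 → 2
r = 19: 20, 27 → 2
r = 23: 27 → 1
r = 25: 27 → 1
Cross-inversions: 2 + 2 + 1 + 1 = 6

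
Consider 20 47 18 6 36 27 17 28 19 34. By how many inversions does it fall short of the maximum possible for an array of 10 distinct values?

Maximum inversions for 10 distinct elements is C(10, 2) = 10·9/2 = 45.
Current inversions — for each element, count later smaller elements:
20: 4
47: 8
18: 2
6: 0
36: 5
27: 2
17: 0
28: 1
19: 0
34: 0
Current total: 4 + 8 + 2 + 0 + 5 + 2 + 0 + 1 + 0 + 0 = 22
Shortfall: 45 − 22 = 23

23 inversions short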